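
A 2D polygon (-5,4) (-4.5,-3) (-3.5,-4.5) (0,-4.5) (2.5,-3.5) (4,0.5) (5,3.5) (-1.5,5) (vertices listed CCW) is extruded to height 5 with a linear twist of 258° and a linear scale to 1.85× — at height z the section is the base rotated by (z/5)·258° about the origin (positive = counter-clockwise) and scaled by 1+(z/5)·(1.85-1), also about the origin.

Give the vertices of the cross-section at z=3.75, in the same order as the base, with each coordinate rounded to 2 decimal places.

Cross-section at z=3.75: (9.49,-4.46) (6.02,6.50) (3.85,8.50) (-1.72,7.17) (-5.32,4.62) (-6.18,-2.33) (-6.62,-7.48) (4.30,-7.39)

t = z/height = 3.75/5 = 0.75
s = 1 + (scale-1)·z/height = 1 + (1.85-1)·3.75/5 = 1.637500
θ = twist·z/height = 258°·3.75/5 = 193.5000° = 3.377212 rad
cos θ = -0.972370, sin θ = -0.233445 (intermediates below are computed at full precision and shown rounded to 5 d.p.)
v1: (-5,4) → rotate → (5.79563,-2.72225) → ×s → (9.49035,-4.45769) → (9.49,-4.46)
v2: (-4.5,-3) → rotate → (3.67533,3.96761) → ×s → (6.01835,6.49697) → (6.02,6.50)
v3: (-3.5,-4.5) → rotate → (2.35279,5.19272) → ×s → (3.85269,8.50308) → (3.85,8.50)
v4: (0,-4.5) → rotate → (-1.05050,4.37566) → ×s → (-1.72020,7.16515) → (-1.72,7.17)
v5: (2.5,-3.5) → rotate → (-3.24798,2.81968) → ×s → (-5.31857,4.61723) → (-5.32,4.62)
v6: (4,0.5) → rotate → (-3.77276,-1.41997) → ×s → (-6.17789,-2.32520) → (-6.18,-2.33)
v7: (5,3.5) → rotate → (-4.04479,-4.57052) → ×s → (-6.62334,-7.48423) → (-6.62,-7.48)
v8: (-1.5,5) → rotate → (2.62578,-4.51168) → ×s → (4.29972,-7.38788) → (4.30,-7.39)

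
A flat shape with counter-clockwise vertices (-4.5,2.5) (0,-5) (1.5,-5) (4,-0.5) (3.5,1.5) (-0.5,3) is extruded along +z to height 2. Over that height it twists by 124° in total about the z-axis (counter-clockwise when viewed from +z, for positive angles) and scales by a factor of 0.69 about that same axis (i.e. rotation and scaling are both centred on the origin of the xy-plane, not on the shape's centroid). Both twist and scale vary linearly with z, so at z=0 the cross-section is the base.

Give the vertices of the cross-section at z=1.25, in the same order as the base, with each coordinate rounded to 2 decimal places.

t = z/height = 1.25/2 = 0.625
s = 1 + (scale-1)·z/height = 1 + (0.69-1)·1.25/2 = 0.806250
θ = twist·z/height = 124°·1.25/2 = 77.5000° = 1.352630 rad
cos θ = 0.216440, sin θ = 0.976296 (intermediates below are computed at full precision and shown rounded to 5 d.p.)
v1: (-4.5,2.5) → rotate → (-3.41472,-3.85223) → ×s → (-2.75312,-3.10586) → (-2.75,-3.11)
v2: (0,-5) → rotate → (4.88148,-1.08220) → ×s → (3.93569,-0.87252) → (3.94,-0.87)
v3: (1.5,-5) → rotate → (5.20614,0.38225) → ×s → (4.19745,0.30819) → (4.20,0.31)
v4: (4,-0.5) → rotate → (1.35391,3.79696) → ×s → (1.09159,3.06130) → (1.09,3.06)
v5: (3.5,1.5) → rotate → (-0.70691,3.74170) → ×s → (-0.56994,3.01674) → (-0.57,3.02)
v6: (-0.5,3) → rotate → (-3.03711,0.16117) → ×s → (-2.44867,0.12994) → (-2.45,0.13)

Cross-section at z=1.25: (-2.75,-3.11) (3.94,-0.87) (4.20,0.31) (1.09,3.06) (-0.57,3.02) (-2.45,0.13)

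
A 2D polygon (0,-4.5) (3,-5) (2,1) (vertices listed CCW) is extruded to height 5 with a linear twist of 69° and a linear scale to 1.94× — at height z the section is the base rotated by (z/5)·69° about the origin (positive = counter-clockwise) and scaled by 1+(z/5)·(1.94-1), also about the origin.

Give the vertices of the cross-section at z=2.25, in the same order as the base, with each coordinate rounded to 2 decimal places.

Cross-section at z=2.25: (3.30,-5.49) (7.33,-3.89) (1.70,2.69)

t = z/height = 2.25/5 = 0.45
s = 1 + (scale-1)·z/height = 1 + (1.94-1)·2.25/5 = 1.423000
θ = twist·z/height = 69°·2.25/5 = 31.0500° = 0.541925 rad
cos θ = 0.856718, sin θ = 0.515786 (intermediates below are computed at full precision and shown rounded to 5 d.p.)
v1: (0,-4.5) → rotate → (2.32104,-3.85523) → ×s → (3.30283,-5.48599) → (3.30,-5.49)
v2: (3,-5) → rotate → (5.14908,-2.73623) → ×s → (7.32714,-3.89366) → (7.33,-3.89)
v3: (2,1) → rotate → (1.19765,1.88829) → ×s → (1.70425,2.68704) → (1.70,2.69)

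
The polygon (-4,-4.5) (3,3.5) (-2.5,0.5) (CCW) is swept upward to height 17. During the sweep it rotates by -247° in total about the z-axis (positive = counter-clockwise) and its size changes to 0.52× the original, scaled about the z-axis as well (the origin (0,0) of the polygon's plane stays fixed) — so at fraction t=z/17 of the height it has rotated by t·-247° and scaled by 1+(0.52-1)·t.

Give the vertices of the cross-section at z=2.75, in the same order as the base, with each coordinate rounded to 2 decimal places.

t = z/height = 2.75/17 = 0.161765
s = 1 + (scale-1)·z/height = 1 + (0.52-1)·2.75/17 = 0.922353
θ = twist·z/height = -247°·2.75/17 = -39.9559° = -0.697362 rad
cos θ = 0.766539, sin θ = -0.642198 (intermediates below are computed at full precision and shown rounded to 5 d.p.)
v1: (-4,-4.5) → rotate → (-5.95605,-0.88064) → ×s → (-5.49358,-0.81226) → (-5.49,-0.81)
v2: (3,3.5) → rotate → (4.54731,0.75629) → ×s → (4.19422,0.69757) → (4.19,0.70)
v3: (-2.5,0.5) → rotate → (-1.59525,1.98876) → ×s → (-1.47138,1.83434) → (-1.47,1.83)

Cross-section at z=2.75: (-5.49,-0.81) (4.19,0.70) (-1.47,1.83)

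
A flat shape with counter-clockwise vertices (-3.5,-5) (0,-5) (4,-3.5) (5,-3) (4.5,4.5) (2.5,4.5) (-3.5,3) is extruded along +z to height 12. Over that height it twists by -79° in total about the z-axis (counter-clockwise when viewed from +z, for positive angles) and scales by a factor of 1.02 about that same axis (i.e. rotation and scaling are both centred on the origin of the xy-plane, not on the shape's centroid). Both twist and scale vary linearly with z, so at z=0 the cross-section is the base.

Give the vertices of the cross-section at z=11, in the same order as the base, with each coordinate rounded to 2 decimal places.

t = z/height = 11/12 = 0.916667
s = 1 + (scale-1)·z/height = 1 + (1.02-1)·11/12 = 1.018333
θ = twist·z/height = -79°·11/12 = -72.4167° = -1.263909 rad
cos θ = 0.302093, sin θ = -0.953279 (intermediates below are computed at full precision and shown rounded to 5 d.p.)
v1: (-3.5,-5) → rotate → (-5.82372,1.82601) → ×s → (-5.93049,1.85949) → (-5.93,1.86)
v2: (0,-5) → rotate → (-4.76639,-1.51046) → ×s → (-4.85378,-1.53815) → (-4.85,-1.54)
v3: (4,-3.5) → rotate → (-2.12810,-4.87044) → ×s → (-2.16712,-4.95973) → (-2.17,-4.96)
v4: (5,-3) → rotate → (-1.34937,-5.67267) → ×s → (-1.37411,-5.77667) → (-1.37,-5.78)
v5: (4.5,4.5) → rotate → (5.64917,-2.93034) → ×s → (5.75274,-2.98406) → (5.75,-2.98)
v6: (2.5,4.5) → rotate → (5.04499,-1.02378) → ×s → (5.13748,-1.04255) → (5.14,-1.04)
v7: (-3.5,3) → rotate → (1.80251,4.24275) → ×s → (1.83556,4.32054) → (1.84,4.32)

Cross-section at z=11: (-5.93,1.86) (-4.85,-1.54) (-2.17,-4.96) (-1.37,-5.78) (5.75,-2.98) (5.14,-1.04) (1.84,4.32)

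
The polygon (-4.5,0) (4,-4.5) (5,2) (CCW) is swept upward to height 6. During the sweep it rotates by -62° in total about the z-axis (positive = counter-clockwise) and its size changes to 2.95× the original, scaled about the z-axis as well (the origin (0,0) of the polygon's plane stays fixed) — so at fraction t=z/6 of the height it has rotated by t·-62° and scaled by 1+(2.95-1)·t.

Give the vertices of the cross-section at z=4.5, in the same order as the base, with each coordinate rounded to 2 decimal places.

Cross-section at z=4.5: (-7.63,8.04) (-1.26,-14.77) (12.05,-5.54)

t = z/height = 4.5/6 = 0.75
s = 1 + (scale-1)·z/height = 1 + (2.95-1)·4.5/6 = 2.462500
θ = twist·z/height = -62°·4.5/6 = -46.5000° = -0.811578 rad
cos θ = 0.688355, sin θ = -0.725374 (intermediates below are computed at full precision and shown rounded to 5 d.p.)
v1: (-4.5,0) → rotate → (-3.09760,3.26418) → ×s → (-7.62783,8.03805) → (-7.63,8.04)
v2: (4,-4.5) → rotate → (-0.51077,-5.99909) → ×s → (-1.25776,-14.77277) → (-1.26,-14.77)
v3: (5,2) → rotate → (4.89252,-2.25016) → ×s → (12.04783,-5.54103) → (12.05,-5.54)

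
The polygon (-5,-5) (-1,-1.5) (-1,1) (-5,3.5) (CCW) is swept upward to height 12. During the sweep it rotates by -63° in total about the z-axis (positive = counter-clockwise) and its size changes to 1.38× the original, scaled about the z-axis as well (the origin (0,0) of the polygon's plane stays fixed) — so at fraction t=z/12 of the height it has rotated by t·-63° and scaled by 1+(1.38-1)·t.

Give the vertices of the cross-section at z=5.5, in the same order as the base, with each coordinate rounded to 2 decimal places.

t = z/height = 5.5/12 = 0.458333
s = 1 + (scale-1)·z/height = 1 + (1.38-1)·5.5/12 = 1.174167
θ = twist·z/height = -63°·5.5/12 = -28.8750° = -0.503964 rad
cos θ = 0.875675, sin θ = -0.482900 (intermediates below are computed at full precision and shown rounded to 5 d.p.)
v1: (-5,-5) → rotate → (-6.79288,-1.96387) → ×s → (-7.97597,-2.30592) → (-7.98,-2.31)
v2: (-1,-1.5) → rotate → (-1.60003,-0.83061) → ×s → (-1.87870,-0.97528) → (-1.88,-0.98)
v3: (-1,1) → rotate → (-0.39277,1.35858) → ×s → (-0.46118,1.59519) → (-0.46,1.60)
v4: (-5,3.5) → rotate → (-2.68823,5.47937) → ×s → (-3.15642,6.43369) → (-3.16,6.43)

Cross-section at z=5.5: (-7.98,-2.31) (-1.88,-0.98) (-0.46,1.60) (-3.16,6.43)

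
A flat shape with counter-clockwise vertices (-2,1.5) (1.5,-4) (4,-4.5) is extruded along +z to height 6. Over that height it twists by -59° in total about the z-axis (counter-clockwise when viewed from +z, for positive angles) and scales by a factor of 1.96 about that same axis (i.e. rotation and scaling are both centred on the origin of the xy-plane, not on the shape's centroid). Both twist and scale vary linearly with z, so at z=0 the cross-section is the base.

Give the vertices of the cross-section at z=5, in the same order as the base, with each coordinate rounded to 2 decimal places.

Cross-section at z=5: (-0.31,4.49) (-3.68,-6.75) (-1.42,-10.74)

t = z/height = 5/6 = 0.833333
s = 1 + (scale-1)·z/height = 1 + (1.96-1)·5/6 = 1.800000
θ = twist·z/height = -59°·5/6 = -49.1667° = -0.858120 rad
cos θ = 0.653861, sin θ = -0.756615 (intermediates below are computed at full precision and shown rounded to 5 d.p.)
v1: (-2,1.5) → rotate → (-0.17280,2.49402) → ×s → (-0.31104,4.48924) → (-0.31,4.49)
v2: (1.5,-4) → rotate → (-2.04567,-3.75037) → ×s → (-3.68220,-6.75066) → (-3.68,-6.75)
v3: (4,-4.5) → rotate → (-0.78932,-5.96883) → ×s → (-1.42078,-10.74390) → (-1.42,-10.74)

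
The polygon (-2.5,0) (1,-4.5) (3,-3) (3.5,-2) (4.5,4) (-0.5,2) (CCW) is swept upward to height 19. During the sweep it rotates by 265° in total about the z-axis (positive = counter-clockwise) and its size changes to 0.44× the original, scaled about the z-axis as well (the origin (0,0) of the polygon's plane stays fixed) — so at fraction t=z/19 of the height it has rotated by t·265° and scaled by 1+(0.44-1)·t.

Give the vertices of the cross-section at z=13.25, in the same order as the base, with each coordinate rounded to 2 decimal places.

t = z/height = 13.25/19 = 0.697368
s = 1 + (scale-1)·z/height = 1 + (0.44-1)·13.25/19 = 0.609474
θ = twist·z/height = 265°·13.25/19 = 184.8026° = 3.225414 rad
cos θ = -0.996489, sin θ = -0.083724 (intermediates below are computed at full precision and shown rounded to 5 d.p.)
v1: (-2.5,0) → rotate → (2.49122,0.20931) → ×s → (1.51833,0.12757) → (1.52,0.13)
v2: (1,-4.5) → rotate → (-1.37325,4.40048) → ×s → (-0.83696,2.68197) → (-0.84,2.68)
v3: (3,-3) → rotate → (-3.24064,2.73830) → ×s → (-1.97508,1.66892) → (-1.98,1.67)
v4: (3.5,-2) → rotate → (-3.65516,1.69995) → ×s → (-2.22772,1.03607) → (-2.23,1.04)
v5: (4.5,4) → rotate → (-4.14931,-4.36271) → ×s → (-2.52889,-2.65896) → (-2.53,-2.66)
v6: (-0.5,2) → rotate → (0.66569,-1.95112) → ×s → (0.40572,-1.18915) → (0.41,-1.19)

Cross-section at z=13.25: (1.52,0.13) (-0.84,2.68) (-1.98,1.67) (-2.23,1.04) (-2.53,-2.66) (0.41,-1.19)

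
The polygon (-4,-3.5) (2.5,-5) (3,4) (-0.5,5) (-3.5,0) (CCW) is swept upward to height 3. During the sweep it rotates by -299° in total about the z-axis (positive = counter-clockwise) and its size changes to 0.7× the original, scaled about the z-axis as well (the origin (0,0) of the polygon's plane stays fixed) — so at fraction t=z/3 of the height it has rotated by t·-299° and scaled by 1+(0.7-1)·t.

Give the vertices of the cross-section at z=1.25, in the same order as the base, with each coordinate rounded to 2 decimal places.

t = z/height = 1.25/3 = 0.416667
s = 1 + (scale-1)·z/height = 1 + (0.7-1)·1.25/3 = 0.875000
θ = twist·z/height = -299°·1.25/3 = -124.5833° = -2.174389 rad
cos θ = -0.567604, sin θ = -0.823302 (intermediates below are computed at full precision and shown rounded to 5 d.p.)
v1: (-4,-3.5) → rotate → (-0.61114,5.27982) → ×s → (-0.53475,4.61984) → (-0.53,4.62)
v2: (2.5,-5) → rotate → (-5.53552,0.77977) → ×s → (-4.84358,0.68230) → (-4.84,0.68)
v3: (3,4) → rotate → (1.59039,-4.74032) → ×s → (1.39159,-4.14778) → (1.39,-4.15)
v4: (-0.5,5) → rotate → (4.40031,-2.42637) → ×s → (3.85027,-2.12307) → (3.85,-2.12)
v5: (-3.5,0) → rotate → (1.98661,2.88156) → ×s → (1.73829,2.52136) → (1.74,2.52)

Cross-section at z=1.25: (-0.53,4.62) (-4.84,0.68) (1.39,-4.15) (3.85,-2.12) (1.74,2.52)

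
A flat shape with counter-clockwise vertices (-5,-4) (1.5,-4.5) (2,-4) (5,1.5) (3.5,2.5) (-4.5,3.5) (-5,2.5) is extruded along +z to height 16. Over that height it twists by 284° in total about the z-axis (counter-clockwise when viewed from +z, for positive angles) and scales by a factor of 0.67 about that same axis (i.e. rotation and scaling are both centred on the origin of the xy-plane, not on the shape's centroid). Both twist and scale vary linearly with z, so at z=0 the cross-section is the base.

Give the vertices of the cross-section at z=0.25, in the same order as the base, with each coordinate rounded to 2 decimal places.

t = z/height = 0.25/16 = 0.015625
s = 1 + (scale-1)·z/height = 1 + (0.67-1)·0.25/16 = 0.994844
θ = twist·z/height = 284°·0.25/16 = 4.4375° = 0.077449 rad
cos θ = 0.997002, sin θ = 0.077372 (intermediates below are computed at full precision and shown rounded to 5 d.p.)
v1: (-5,-4) → rotate → (-4.67553,-4.37487) → ×s → (-4.65142,-4.35231) → (-4.65,-4.35)
v2: (1.5,-4.5) → rotate → (1.84368,-4.37045) → ×s → (1.83417,-4.34792) → (1.83,-4.35)
v3: (2,-4) → rotate → (2.30349,-3.83327) → ×s → (2.29161,-3.81350) → (2.29,-3.81)
v4: (5,1.5) → rotate → (4.86895,1.88236) → ×s → (4.84385,1.87266) → (4.84,1.87)
v5: (3.5,2.5) → rotate → (3.29608,2.76331) → ×s → (3.27908,2.74906) → (3.28,2.75)
v6: (-4.5,3.5) → rotate → (-4.75731,3.14134) → ×s → (-4.73278,3.12514) → (-4.73,3.13)
v7: (-5,2.5) → rotate → (-5.17844,2.10565) → ×s → (-5.15174,2.09479) → (-5.15,2.09)

Cross-section at z=0.25: (-4.65,-4.35) (1.83,-4.35) (2.29,-3.81) (4.84,1.87) (3.28,2.75) (-4.73,3.13) (-5.15,2.09)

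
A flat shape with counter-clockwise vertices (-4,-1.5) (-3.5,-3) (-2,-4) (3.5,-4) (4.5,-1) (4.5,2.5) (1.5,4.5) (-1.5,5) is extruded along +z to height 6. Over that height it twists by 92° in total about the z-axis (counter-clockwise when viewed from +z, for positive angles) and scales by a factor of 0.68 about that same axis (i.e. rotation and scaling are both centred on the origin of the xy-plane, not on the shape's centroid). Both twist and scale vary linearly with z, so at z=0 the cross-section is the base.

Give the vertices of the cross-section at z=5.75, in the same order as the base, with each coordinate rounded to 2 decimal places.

t = z/height = 5.75/6 = 0.958333
s = 1 + (scale-1)·z/height = 1 + (0.68-1)·5.75/6 = 0.693333
θ = twist·z/height = 92°·5.75/6 = 88.1667° = 1.538799 rad
cos θ = 0.031992, sin θ = 0.999488 (intermediates below are computed at full precision and shown rounded to 5 d.p.)
v1: (-4,-1.5) → rotate → (1.37126,-4.04594) → ×s → (0.95074,-2.80519) → (0.95,-2.81)
v2: (-3.5,-3) → rotate → (2.88649,-3.59419) → ×s → (2.00130,-2.49197) → (2.00,-2.49)
v3: (-2,-4) → rotate → (3.93397,-2.12695) → ×s → (2.72755,-1.47468) → (2.73,-1.47)
v4: (3.5,-4) → rotate → (4.10993,3.37024) → ×s → (2.84955,2.33670) → (2.85,2.34)
v5: (4.5,-1) → rotate → (1.14345,4.46570) → ×s → (0.79279,3.09622) → (0.79,3.10)
v6: (4.5,2.5) → rotate → (-2.35476,4.57768) → ×s → (-1.63263,3.17386) → (-1.63,3.17)
v7: (1.5,4.5) → rotate → (-4.44971,1.64320) → ×s → (-3.08513,1.13928) → (-3.09,1.14)
v8: (-1.5,5) → rotate → (-5.04543,-1.33927) → ×s → (-3.49816,-0.92856) → (-3.50,-0.93)

Cross-section at z=5.75: (0.95,-2.81) (2.00,-2.49) (2.73,-1.47) (2.85,2.34) (0.79,3.10) (-1.63,3.17) (-3.09,1.14) (-3.50,-0.93)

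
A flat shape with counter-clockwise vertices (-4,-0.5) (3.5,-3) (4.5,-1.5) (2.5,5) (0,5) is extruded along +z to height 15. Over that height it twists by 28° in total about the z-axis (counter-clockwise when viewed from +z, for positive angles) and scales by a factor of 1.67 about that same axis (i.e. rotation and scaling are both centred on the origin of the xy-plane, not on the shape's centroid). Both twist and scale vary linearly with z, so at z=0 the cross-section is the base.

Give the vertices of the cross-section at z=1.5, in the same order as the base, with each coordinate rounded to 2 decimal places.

t = z/height = 1.5/15 = 0.1
s = 1 + (scale-1)·z/height = 1 + (1.67-1)·1.5/15 = 1.067000
θ = twist·z/height = 28°·1.5/15 = 2.8000° = 0.048869 rad
cos θ = 0.998806, sin θ = 0.048850 (intermediates below are computed at full precision and shown rounded to 5 d.p.)
v1: (-4,-0.5) → rotate → (-3.97080,-0.69480) → ×s → (-4.23684,-0.74135) → (-4.24,-0.74)
v2: (3.5,-3) → rotate → (3.64237,-2.82544) → ×s → (3.88641,-3.01475) → (3.89,-3.01)
v3: (4.5,-1.5) → rotate → (4.56790,-1.27839) → ×s → (4.87395,-1.36404) → (4.87,-1.36)
v4: (2.5,5) → rotate → (2.25277,5.11616) → ×s → (2.40370,5.45894) → (2.40,5.46)
v5: (0,5) → rotate → (-0.24425,4.99403) → ×s → (-0.26061,5.32863) → (-0.26,5.33)

Cross-section at z=1.5: (-4.24,-0.74) (3.89,-3.01) (4.87,-1.36) (2.40,5.46) (-0.26,5.33)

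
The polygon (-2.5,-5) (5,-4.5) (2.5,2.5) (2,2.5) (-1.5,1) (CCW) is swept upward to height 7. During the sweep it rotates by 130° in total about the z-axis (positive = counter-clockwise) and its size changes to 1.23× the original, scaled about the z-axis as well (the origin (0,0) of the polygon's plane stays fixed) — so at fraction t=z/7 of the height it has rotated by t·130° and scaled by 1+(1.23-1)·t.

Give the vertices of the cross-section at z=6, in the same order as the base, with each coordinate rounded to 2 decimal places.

t = z/height = 6/7 = 0.857143
s = 1 + (scale-1)·z/height = 1 + (1.23-1)·6/7 = 1.197143
θ = twist·z/height = 130°·6/7 = 111.4286° = 1.944795 rad
cos θ = -0.365341, sin θ = 0.930874 (intermediates below are computed at full precision and shown rounded to 5 d.p.)
v1: (-2.5,-5) → rotate → (5.56772,-0.50048) → ×s → (6.66536,-0.59915) → (6.67,-0.60)
v2: (5,-4.5) → rotate → (2.36223,6.29840) → ×s → (2.82792,7.54009) → (2.83,7.54)
v3: (2.5,2.5) → rotate → (-3.24054,1.41383) → ×s → (-3.87939,1.69256) → (-3.88,1.69)
v4: (2,2.5) → rotate → (-3.05787,0.94839) → ×s → (-3.66070,1.13536) → (-3.66,1.14)
v5: (-1.5,1) → rotate → (-0.38286,-1.76165) → ×s → (-0.45834,-2.10895) → (-0.46,-2.11)

Cross-section at z=6: (6.67,-0.60) (2.83,7.54) (-3.88,1.69) (-3.66,1.14) (-0.46,-2.11)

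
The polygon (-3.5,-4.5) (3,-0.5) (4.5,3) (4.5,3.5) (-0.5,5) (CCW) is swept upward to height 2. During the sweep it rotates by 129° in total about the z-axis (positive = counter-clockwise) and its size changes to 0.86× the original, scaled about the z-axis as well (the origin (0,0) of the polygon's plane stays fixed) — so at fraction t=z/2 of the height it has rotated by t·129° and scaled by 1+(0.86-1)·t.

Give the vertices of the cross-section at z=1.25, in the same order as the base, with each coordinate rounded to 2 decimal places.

t = z/height = 1.25/2 = 0.625
s = 1 + (scale-1)·z/height = 1 + (0.86-1)·1.25/2 = 0.912500
θ = twist·z/height = 129°·1.25/2 = 80.6250° = 1.407172 rad
cos θ = 0.162895, sin θ = 0.986643 (intermediates below are computed at full precision and shown rounded to 5 d.p.)
v1: (-3.5,-4.5) → rotate → (3.86976,-4.18628) → ×s → (3.53116,-3.81998) → (3.53,-3.82)
v2: (3,-0.5) → rotate → (0.98201,2.87848) → ×s → (0.89608,2.62662) → (0.90,2.63)
v3: (4.5,3) → rotate → (-2.22690,4.92858) → ×s → (-2.03205,4.49733) → (-2.03,4.50)
v4: (4.5,3.5) → rotate → (-2.72022,5.01003) → ×s → (-2.48220,4.57165) → (-2.48,4.57)
v5: (-0.5,5) → rotate → (-5.01466,0.32116) → ×s → (-4.57588,0.29305) → (-4.58,0.29)

Cross-section at z=1.25: (3.53,-3.82) (0.90,2.63) (-2.03,4.50) (-2.48,4.57) (-4.58,0.29)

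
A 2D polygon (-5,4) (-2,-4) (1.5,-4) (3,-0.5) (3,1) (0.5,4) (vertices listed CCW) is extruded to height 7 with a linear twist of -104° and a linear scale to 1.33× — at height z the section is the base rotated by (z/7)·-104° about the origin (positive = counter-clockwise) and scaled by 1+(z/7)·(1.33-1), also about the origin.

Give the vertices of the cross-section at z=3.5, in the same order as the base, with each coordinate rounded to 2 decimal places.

Cross-section at z=3.5: (0.09,7.46) (-5.11,-1.03) (-2.60,-4.25) (1.69,-3.11) (3.07,-2.04) (4.03,2.41)

t = z/height = 3.5/7 = 0.5
s = 1 + (scale-1)·z/height = 1 + (1.33-1)·3.5/7 = 1.165000
θ = twist·z/height = -104°·3.5/7 = -52.0000° = -0.907571 rad
cos θ = 0.615661, sin θ = -0.788011 (intermediates below are computed at full precision and shown rounded to 5 d.p.)
v1: (-5,4) → rotate → (0.07374,6.40270) → ×s → (0.08590,7.45915) → (0.09,7.46)
v2: (-2,-4) → rotate → (-4.38337,-0.88662) → ×s → (-5.10662,-1.03292) → (-5.11,-1.03)
v3: (1.5,-4) → rotate → (-2.22855,-3.64466) → ×s → (-2.59626,-4.24603) → (-2.60,-4.25)
v4: (3,-0.5) → rotate → (1.45298,-2.67186) → ×s → (1.69272,-3.11272) → (1.69,-3.11)
v5: (3,1) → rotate → (2.63500,-1.74837) → ×s → (3.06977,-2.03685) → (3.07,-2.04)
v6: (0.5,4) → rotate → (3.45987,2.06864) → ×s → (4.03075,2.40997) → (4.03,2.41)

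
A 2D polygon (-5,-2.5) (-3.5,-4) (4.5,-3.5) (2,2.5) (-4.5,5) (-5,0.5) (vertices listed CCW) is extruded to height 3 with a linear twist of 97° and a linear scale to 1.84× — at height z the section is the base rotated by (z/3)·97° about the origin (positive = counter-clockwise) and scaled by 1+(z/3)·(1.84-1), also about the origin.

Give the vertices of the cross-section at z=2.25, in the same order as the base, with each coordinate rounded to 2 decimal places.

Cross-section at z=2.25: (1.47,-8.99) (4.53,-7.38) (7.62,5.31) (-2.92,4.32) (-9.96,-4.59) (-3.20,-7.54)

t = z/height = 2.25/3 = 0.75
s = 1 + (scale-1)·z/height = 1 + (1.84-1)·2.25/3 = 1.630000
θ = twist·z/height = 97°·2.25/3 = 72.7500° = 1.269727 rad
cos θ = 0.296542, sin θ = 0.955020 (intermediates below are computed at full precision and shown rounded to 5 d.p.)
v1: (-5,-2.5) → rotate → (0.90484,-5.51645) → ×s → (1.47489,-8.99182) → (1.47,-8.99)
v2: (-3.5,-4) → rotate → (2.78218,-4.52874) → ×s → (4.53496,-7.38184) → (4.53,-7.38)
v3: (4.5,-3.5) → rotate → (4.67701,3.25969) → ×s → (7.62352,5.31330) → (7.62,5.31)
v4: (2,2.5) → rotate → (-1.79447,2.65139) → ×s → (-2.92498,4.32177) → (-2.92,4.32)
v5: (-4.5,5) → rotate → (-6.10954,-2.81488) → ×s → (-9.95854,-4.58826) → (-9.96,-4.59)
v6: (-5,0.5) → rotate → (-1.96022,-4.62683) → ×s → (-3.19516,-7.54173) → (-3.20,-7.54)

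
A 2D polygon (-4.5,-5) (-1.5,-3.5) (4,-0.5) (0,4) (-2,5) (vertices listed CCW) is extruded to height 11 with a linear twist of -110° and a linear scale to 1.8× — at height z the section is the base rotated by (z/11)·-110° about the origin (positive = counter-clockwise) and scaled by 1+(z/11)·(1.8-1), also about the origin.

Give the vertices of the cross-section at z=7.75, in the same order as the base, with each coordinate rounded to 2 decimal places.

t = z/height = 7.75/11 = 0.704545
s = 1 + (scale-1)·z/height = 1 + (1.8-1)·7.75/11 = 1.563636
θ = twist·z/height = -110°·7.75/11 = -77.5000° = -1.352630 rad
cos θ = 0.216440, sin θ = -0.976296 (intermediates below are computed at full precision and shown rounded to 5 d.p.)
v1: (-4.5,-5) → rotate → (-5.85546,3.31113) → ×s → (-9.15581,5.17741) → (-9.16,5.18)
v2: (-1.5,-3.5) → rotate → (-3.74170,0.70691) → ×s → (-5.85065,1.10534) → (-5.85,1.11)
v3: (4,-0.5) → rotate → (0.37761,-4.01340) → ×s → (0.59045,-6.27550) → (0.59,-6.28)
v4: (0,4) → rotate → (3.90518,0.86576) → ×s → (6.10629,1.35373) → (6.11,1.35)
v5: (-2,5) → rotate → (4.44860,3.03479) → ×s → (6.95599,4.74531) → (6.96,4.75)

Cross-section at z=7.75: (-9.16,5.18) (-5.85,1.11) (0.59,-6.28) (6.11,1.35) (6.96,4.75)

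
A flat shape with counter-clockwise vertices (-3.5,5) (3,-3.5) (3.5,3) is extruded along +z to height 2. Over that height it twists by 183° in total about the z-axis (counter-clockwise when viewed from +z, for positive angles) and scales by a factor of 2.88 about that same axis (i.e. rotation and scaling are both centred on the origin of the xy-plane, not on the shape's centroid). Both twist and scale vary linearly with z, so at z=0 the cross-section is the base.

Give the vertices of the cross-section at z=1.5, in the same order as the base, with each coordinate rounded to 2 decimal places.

t = z/height = 1.5/2 = 0.75
s = 1 + (scale-1)·z/height = 1 + (2.88-1)·1.5/2 = 2.410000
θ = twist·z/height = 183°·1.5/2 = 137.2500° = 2.395464 rad
cos θ = -0.734323, sin θ = 0.678801 (intermediates below are computed at full precision and shown rounded to 5 d.p.)
v1: (-3.5,5) → rotate → (-0.82387,-6.04742) → ×s → (-1.98554,-14.57427) → (-1.99,-14.57)
v2: (3,-3.5) → rotate → (0.17284,4.60653) → ×s → (0.41653,11.10174) → (0.42,11.10)
v3: (3.5,3) → rotate → (-4.60653,0.17284) → ×s → (-11.10174,0.41653) → (-11.10,0.42)

Cross-section at z=1.5: (-1.99,-14.57) (0.42,11.10) (-11.10,0.42)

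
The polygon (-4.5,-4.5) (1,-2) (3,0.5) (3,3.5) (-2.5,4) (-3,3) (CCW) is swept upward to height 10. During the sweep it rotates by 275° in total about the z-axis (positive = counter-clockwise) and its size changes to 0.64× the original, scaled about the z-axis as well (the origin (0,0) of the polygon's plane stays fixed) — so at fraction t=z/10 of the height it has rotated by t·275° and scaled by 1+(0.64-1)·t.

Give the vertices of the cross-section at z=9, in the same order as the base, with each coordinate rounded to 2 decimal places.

t = z/height = 9/10 = 0.9
s = 1 + (scale-1)·z/height = 1 + (0.64-1)·9/10 = 0.676000
θ = twist·z/height = 275°·9/10 = 247.5000° = 4.319690 rad
cos θ = -0.382683, sin θ = -0.923880 (intermediates below are computed at full precision and shown rounded to 5 d.p.)
v1: (-4.5,-4.5) → rotate → (-2.43538,5.87953) → ×s → (-1.64632,3.97456) → (-1.65,3.97)
v2: (1,-2) → rotate → (-2.23044,-0.15851) → ×s → (-1.50778,-0.10715) → (-1.51,-0.11)
v3: (3,0.5) → rotate → (-0.68611,-2.96298) → ×s → (-0.46381,-2.00297) → (-0.46,-2.00)
v4: (3,3.5) → rotate → (2.08553,-4.11103) → ×s → (1.40982,-2.77906) → (1.41,-2.78)
v5: (-2.5,4) → rotate → (4.65223,0.77897) → ×s → (3.14491,0.52658) → (3.14,0.53)
v6: (-3,3) → rotate → (3.91969,1.62359) → ×s → (2.64971,1.09755) → (2.65,1.10)

Cross-section at z=9: (-1.65,3.97) (-1.51,-0.11) (-0.46,-2.00) (1.41,-2.78) (3.14,0.53) (2.65,1.10)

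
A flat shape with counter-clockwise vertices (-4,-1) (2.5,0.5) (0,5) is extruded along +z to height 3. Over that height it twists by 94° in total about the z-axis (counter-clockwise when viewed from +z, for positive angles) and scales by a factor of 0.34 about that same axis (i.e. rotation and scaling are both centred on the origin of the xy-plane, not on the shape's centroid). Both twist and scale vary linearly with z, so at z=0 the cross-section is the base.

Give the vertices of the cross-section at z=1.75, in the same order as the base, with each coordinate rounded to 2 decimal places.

Cross-section at z=1.75: (-0.91,-2.37) (0.63,1.43) (-2.51,1.77)

t = z/height = 1.75/3 = 0.583333
s = 1 + (scale-1)·z/height = 1 + (0.34-1)·1.75/3 = 0.615000
θ = twist·z/height = 94°·1.75/3 = 54.8333° = 0.957022 rad
cos θ = 0.575957, sin θ = 0.817480 (intermediates below are computed at full precision and shown rounded to 5 d.p.)
v1: (-4,-1) → rotate → (-1.48635,-3.84588) → ×s → (-0.91410,-2.36521) → (-0.91,-2.37)
v2: (2.5,0.5) → rotate → (1.03115,2.33168) → ×s → (0.63416,1.43398) → (0.63,1.43)
v3: (0,5) → rotate → (-4.08740,2.87978) → ×s → (-2.51375,1.77107) → (-2.51,1.77)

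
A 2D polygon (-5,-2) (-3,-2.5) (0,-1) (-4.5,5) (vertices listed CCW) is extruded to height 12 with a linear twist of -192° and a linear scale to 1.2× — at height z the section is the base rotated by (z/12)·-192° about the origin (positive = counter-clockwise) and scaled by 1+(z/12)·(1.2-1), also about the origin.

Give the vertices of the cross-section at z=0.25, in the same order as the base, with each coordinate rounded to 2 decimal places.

Cross-section at z=0.25: (-5.15,-1.65) (-3.18,-2.29) (-0.07,-1.00) (-4.16,5.32)

t = z/height = 0.25/12 = 0.0208333
s = 1 + (scale-1)·z/height = 1 + (1.2-1)·0.25/12 = 1.004167
θ = twist·z/height = -192°·0.25/12 = -4.0000° = -0.069813 rad
cos θ = 0.997564, sin θ = -0.069756 (intermediates below are computed at full precision and shown rounded to 5 d.p.)
v1: (-5,-2) → rotate → (-5.12733,-1.64635) → ×s → (-5.14870,-1.65321) → (-5.15,-1.65)
v2: (-3,-2.5) → rotate → (-3.16708,-2.28464) → ×s → (-3.18028,-2.29416) → (-3.18,-2.29)
v3: (0,-1) → rotate → (-0.06976,-0.99756) → ×s → (-0.07005,-1.00172) → (-0.07,-1.00)
v4: (-4.5,5) → rotate → (-4.14026,5.30172) → ×s → (-4.15751,5.32381) → (-4.16,5.32)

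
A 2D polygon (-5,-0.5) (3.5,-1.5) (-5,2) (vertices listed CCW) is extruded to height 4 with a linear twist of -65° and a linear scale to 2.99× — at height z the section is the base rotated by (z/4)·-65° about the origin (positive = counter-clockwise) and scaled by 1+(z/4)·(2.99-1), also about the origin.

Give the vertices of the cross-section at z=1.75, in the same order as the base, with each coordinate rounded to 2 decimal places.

Cross-section at z=1.75: (-8.67,3.63) (4.42,-5.59) (-6.44,7.74)

t = z/height = 1.75/4 = 0.4375
s = 1 + (scale-1)·z/height = 1 + (2.99-1)·1.75/4 = 1.870625
θ = twist·z/height = -65°·1.75/4 = -28.4375° = -0.496328 rad
cos θ = 0.879337, sin θ = -0.476200 (intermediates below are computed at full precision and shown rounded to 5 d.p.)
v1: (-5,-0.5) → rotate → (-4.63479,1.94133) → ×s → (-8.66995,3.63150) → (-8.67,3.63)
v2: (3.5,-1.5) → rotate → (2.36338,-2.98571) → ×s → (4.42100,-5.58513) → (4.42,-5.59)
v3: (-5,2) → rotate → (-3.44429,4.13967) → ×s → (-6.44297,7.74378) → (-6.44,7.74)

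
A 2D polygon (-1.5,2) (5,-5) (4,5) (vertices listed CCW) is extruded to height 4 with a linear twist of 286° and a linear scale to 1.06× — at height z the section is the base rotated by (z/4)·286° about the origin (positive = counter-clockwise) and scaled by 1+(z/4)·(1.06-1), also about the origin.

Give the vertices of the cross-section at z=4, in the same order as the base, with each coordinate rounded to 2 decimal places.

t = z/height = 4/4 = 1
s = 1 + (scale-1)·z/height = 1 + (1.06-1)·4/4 = 1.060000
θ = twist·z/height = 286°·4/4 = 286.0000° = 4.991642 rad
cos θ = 0.275637, sin θ = -0.961262 (intermediates below are computed at full precision and shown rounded to 5 d.p.)
v1: (-1.5,2) → rotate → (1.50907,1.99317) → ×s → (1.59961,2.11276) → (1.60,2.11)
v2: (5,-5) → rotate → (-3.42812,-6.18450) → ×s → (-3.63381,-6.55556) → (-3.63,-6.56)
v3: (4,5) → rotate → (5.90886,-2.46686) → ×s → (6.26339,-2.61487) → (6.26,-2.61)

Cross-section at z=4: (1.60,2.11) (-3.63,-6.56) (6.26,-2.61)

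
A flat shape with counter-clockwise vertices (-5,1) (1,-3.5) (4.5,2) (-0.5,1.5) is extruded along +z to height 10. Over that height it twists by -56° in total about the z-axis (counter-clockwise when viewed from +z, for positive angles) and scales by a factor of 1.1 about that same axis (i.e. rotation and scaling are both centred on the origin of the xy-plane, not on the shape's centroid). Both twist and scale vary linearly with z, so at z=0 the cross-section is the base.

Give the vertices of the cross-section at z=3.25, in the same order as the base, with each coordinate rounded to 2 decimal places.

t = z/height = 3.25/10 = 0.325
s = 1 + (scale-1)·z/height = 1 + (1.1-1)·3.25/10 = 1.032500
θ = twist·z/height = -56°·3.25/10 = -18.2000° = -0.317650 rad
cos θ = 0.949972, sin θ = -0.312335 (intermediates below are computed at full precision and shown rounded to 5 d.p.)
v1: (-5,1) → rotate → (-4.43753,2.51165) → ×s → (-4.58174,2.59328) → (-4.58,2.59)
v2: (1,-3.5) → rotate → (-0.14320,-3.63724) → ×s → (-0.14785,-3.75545) → (-0.15,-3.76)
v3: (4.5,2) → rotate → (4.89954,0.49444) → ×s → (5.05878,0.51051) → (5.06,0.51)
v4: (-0.5,1.5) → rotate → (-0.00648,1.58113) → ×s → (-0.00669,1.63251) → (-0.01,1.63)

Cross-section at z=3.25: (-4.58,2.59) (-0.15,-3.76) (5.06,0.51) (-0.01,1.63)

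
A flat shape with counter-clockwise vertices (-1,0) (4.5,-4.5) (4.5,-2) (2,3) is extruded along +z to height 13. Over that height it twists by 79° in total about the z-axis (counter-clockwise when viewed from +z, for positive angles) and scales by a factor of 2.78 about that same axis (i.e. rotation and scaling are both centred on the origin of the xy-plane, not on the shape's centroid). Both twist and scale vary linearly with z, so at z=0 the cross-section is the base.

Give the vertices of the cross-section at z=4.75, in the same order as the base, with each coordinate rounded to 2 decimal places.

t = z/height = 4.75/13 = 0.365385
s = 1 + (scale-1)·z/height = 1 + (2.78-1)·4.75/13 = 1.650385
θ = twist·z/height = 79°·4.75/13 = 28.8654° = 0.503796 rad
cos θ = 0.875756, sin θ = 0.482753 (intermediates below are computed at full precision and shown rounded to 5 d.p.)
v1: (-1,0) → rotate → (-0.87576,-0.48275) → ×s → (-1.44533,-0.79673) → (-1.45,-0.80)
v2: (4.5,-4.5) → rotate → (6.11329,-1.76851) → ×s → (10.08929,-2.91873) → (10.09,-2.92)
v3: (4.5,-2) → rotate → (4.90641,0.42088) → ×s → (8.09746,0.69461) → (8.10,0.69)
v4: (2,3) → rotate → (0.30325,3.59278) → ×s → (0.50048,5.92946) → (0.50,5.93)

Cross-section at z=4.75: (-1.45,-0.80) (10.09,-2.92) (8.10,0.69) (0.50,5.93)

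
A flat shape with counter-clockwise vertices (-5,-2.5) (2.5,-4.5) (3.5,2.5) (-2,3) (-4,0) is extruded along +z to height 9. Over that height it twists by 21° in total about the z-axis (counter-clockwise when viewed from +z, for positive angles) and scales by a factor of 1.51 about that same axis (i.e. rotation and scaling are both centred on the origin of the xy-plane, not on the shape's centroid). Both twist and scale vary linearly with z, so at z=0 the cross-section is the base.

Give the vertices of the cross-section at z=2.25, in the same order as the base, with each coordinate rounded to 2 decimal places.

Cross-section at z=2.25: (-5.36,-3.32) (3.27,-4.79) (3.67,3.17) (-2.56,3.16) (-4.49,-0.41)

t = z/height = 2.25/9 = 0.25
s = 1 + (scale-1)·z/height = 1 + (1.51-1)·2.25/9 = 1.127500
θ = twist·z/height = 21°·2.25/9 = 5.2500° = 0.091630 rad
cos θ = 0.995805, sin θ = 0.091502 (intermediates below are computed at full precision and shown rounded to 5 d.p.)
v1: (-5,-2.5) → rotate → (-4.75027,-2.94702) → ×s → (-5.35593,-3.32277) → (-5.36,-3.32)
v2: (2.5,-4.5) → rotate → (2.90127,-4.25237) → ×s → (3.27118,-4.79455) → (3.27,-4.79)
v3: (3.5,2.5) → rotate → (3.25656,2.80977) → ×s → (3.67178,3.16801) → (3.67,3.17)
v4: (-2,3) → rotate → (-2.26611,2.80441) → ×s → (-2.55504,3.16197) → (-2.56,3.16)
v5: (-4,0) → rotate → (-3.98322,-0.36601) → ×s → (-4.49108,-0.41267) → (-4.49,-0.41)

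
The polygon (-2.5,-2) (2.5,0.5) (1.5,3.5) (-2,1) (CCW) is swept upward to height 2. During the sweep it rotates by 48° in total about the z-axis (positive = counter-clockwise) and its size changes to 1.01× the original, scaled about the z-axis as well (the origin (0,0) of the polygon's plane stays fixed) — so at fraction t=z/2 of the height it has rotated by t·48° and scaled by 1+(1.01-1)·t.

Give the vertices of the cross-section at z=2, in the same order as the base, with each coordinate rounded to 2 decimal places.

t = z/height = 2/2 = 1
s = 1 + (scale-1)·z/height = 1 + (1.01-1)·2/2 = 1.010000
θ = twist·z/height = 48°·2/2 = 48.0000° = 0.837758 rad
cos θ = 0.669131, sin θ = 0.743145 (intermediates below are computed at full precision and shown rounded to 5 d.p.)
v1: (-2.5,-2) → rotate → (-0.18654,-3.19612) → ×s → (-0.18840,-3.22808) → (-0.19,-3.23)
v2: (2.5,0.5) → rotate → (1.30125,2.19243) → ×s → (1.31427,2.21435) → (1.31,2.21)
v3: (1.5,3.5) → rotate → (-1.59731,3.45667) → ×s → (-1.61328,3.49124) → (-1.61,3.49)
v4: (-2,1) → rotate → (-2.08141,-0.81716) → ×s → (-2.10222,-0.82533) → (-2.10,-0.83)

Cross-section at z=2: (-0.19,-3.23) (1.31,2.21) (-1.61,3.49) (-2.10,-0.83)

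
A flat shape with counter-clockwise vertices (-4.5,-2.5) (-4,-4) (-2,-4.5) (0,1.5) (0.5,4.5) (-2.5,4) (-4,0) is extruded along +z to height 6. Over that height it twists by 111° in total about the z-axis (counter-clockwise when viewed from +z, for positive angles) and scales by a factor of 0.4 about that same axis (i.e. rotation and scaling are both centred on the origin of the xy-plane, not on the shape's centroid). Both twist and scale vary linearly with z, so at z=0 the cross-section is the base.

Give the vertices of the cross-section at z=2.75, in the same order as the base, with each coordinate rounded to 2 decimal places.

Cross-section at z=2.75: (-0.65,-3.67) (0.42,-4.08) (1.62,-3.18) (-0.84,0.69) (-2.30,2.34) (-3.39,0.42) (-1.83,-2.25)

t = z/height = 2.75/6 = 0.458333
s = 1 + (scale-1)·z/height = 1 + (0.4-1)·2.75/6 = 0.725000
θ = twist·z/height = 111°·2.75/6 = 50.8750° = 0.887936 rad
cos θ = 0.631014, sin θ = 0.775771 (intermediates below are computed at full precision and shown rounded to 5 d.p.)
v1: (-4.5,-2.5) → rotate → (-0.90014,-5.06851) → ×s → (-0.65260,-3.67467) → (-0.65,-3.67)
v2: (-4,-4) → rotate → (0.57903,-5.62714) → ×s → (0.41979,-4.07968) → (0.42,-4.08)
v3: (-2,-4.5) → rotate → (2.22894,-4.39111) → ×s → (1.61598,-3.18355) → (1.62,-3.18)
v4: (0,1.5) → rotate → (-1.16366,0.94652) → ×s → (-0.84365,0.68623) → (-0.84,0.69)
v5: (0.5,4.5) → rotate → (-3.17546,3.22745) → ×s → (-2.30221,2.33990) → (-2.30,2.34)
v6: (-2.5,4) → rotate → (-4.68062,0.58463) → ×s → (-3.39345,0.42386) → (-3.39,0.42)
v7: (-4,0) → rotate → (-2.52406,-3.10308) → ×s → (-1.82994,-2.24974) → (-1.83,-2.25)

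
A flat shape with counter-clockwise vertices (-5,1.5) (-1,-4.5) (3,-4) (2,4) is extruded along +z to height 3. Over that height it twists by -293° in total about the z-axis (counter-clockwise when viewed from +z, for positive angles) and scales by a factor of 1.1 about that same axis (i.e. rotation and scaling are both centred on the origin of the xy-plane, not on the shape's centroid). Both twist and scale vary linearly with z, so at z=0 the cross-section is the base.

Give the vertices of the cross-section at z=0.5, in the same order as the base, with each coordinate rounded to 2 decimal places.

t = z/height = 0.5/3 = 0.166667
s = 1 + (scale-1)·z/height = 1 + (1.1-1)·0.5/3 = 1.016667
θ = twist·z/height = -293°·0.5/3 = -48.8333° = -0.852302 rad
cos θ = 0.658252, sin θ = -0.752798 (intermediates below are computed at full precision and shown rounded to 5 d.p.)
v1: (-5,1.5) → rotate → (-2.16206,4.75137) → ×s → (-2.19810,4.83056) → (-2.20,4.83)
v2: (-1,-4.5) → rotate → (-4.04584,-2.20933) → ×s → (-4.11327,-2.24616) → (-4.11,-2.25)
v3: (3,-4) → rotate → (-1.03644,-4.89140) → ×s → (-1.05371,-4.97292) → (-1.05,-4.97)
v4: (2,4) → rotate → (4.32770,1.12741) → ×s → (4.39982,1.14620) → (4.40,1.15)

Cross-section at z=0.5: (-2.20,4.83) (-4.11,-2.25) (-1.05,-4.97) (4.40,1.15)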